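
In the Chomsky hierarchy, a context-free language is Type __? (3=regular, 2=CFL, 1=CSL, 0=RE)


Chomsky hierarchy levels:
  Type 3: Regular (DFA/NFA/regex)
  Type 2: Context-free (PDA)
  Type 1: Context-sensitive
  Type 0: Recursively enumerable (TM)
'context-free' corresponds to Type 2

2


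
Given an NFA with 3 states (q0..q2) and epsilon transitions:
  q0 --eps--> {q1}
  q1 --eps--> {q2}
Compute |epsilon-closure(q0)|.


Starting from q0
Initialize closure = {q0}
Follow epsilon from q0 -> add q1
Follow epsilon from q1 -> add q2
Final closure: {q0, q1, q2}
Size = 3

3


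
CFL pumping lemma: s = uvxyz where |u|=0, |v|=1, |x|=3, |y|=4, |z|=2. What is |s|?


|s| = |u| + |v| + |x| + |y| + |z|
= 0 + 1 + 3 + 4 + 2
= 1 + 3 + 6
= 4 + 6
= 10

10


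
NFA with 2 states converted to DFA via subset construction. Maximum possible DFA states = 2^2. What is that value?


NFA has 2 states
Subset construction: each DFA state = subset of NFA states
Maximum subsets = 2^2
2^2 = 4

4


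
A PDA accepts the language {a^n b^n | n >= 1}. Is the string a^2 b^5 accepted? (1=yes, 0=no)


Language requires equal numbers of a's and b's
PDA pushes for each 'a', pops for each 'b'
Number of a's = 2
Number of b's = 5
2 != 5 -> Reject

0


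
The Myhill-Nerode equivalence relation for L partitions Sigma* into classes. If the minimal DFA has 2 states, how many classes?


Myhill-Nerode theorem:
Number of equivalence classes = number of states in minimal DFA
Minimal DFA states = 2
Therefore equivalence classes = 2

2


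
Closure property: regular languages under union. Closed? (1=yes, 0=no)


Regular languages are closed under:
- Union (DFA product construction)
- Intersection (DFA product construction)
- Complement (swap accept/reject states)
- Concatenation (NFA construction)
- Kleene star (NFA construction)
union is in this list
Therefore: closed

1


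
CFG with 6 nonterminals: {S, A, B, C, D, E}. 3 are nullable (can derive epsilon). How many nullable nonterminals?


Nonterminals: {S, A, B, C, D, E}
A nonterminal is nullable if it can derive epsilon
Counting nullable nonterminals: 3
Total nullable = 3

3


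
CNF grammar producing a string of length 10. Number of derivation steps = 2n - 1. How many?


Chomsky Normal Form derivation:
String length n = 10
Each step either:
  - Splits a nonterminal into two (n-1 such steps)
  - Converts a nonterminal to terminal (n such steps)
Total = (n-1) + n = 2n - 1
= 2(10) - 1
= 20 - 1
= 19

19


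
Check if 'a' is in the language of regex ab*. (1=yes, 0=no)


Pattern: ab*
String: 'a'
Pattern requires: exactly one 'a' followed by zero or more 'b's
First char is 'a' -> OK
Rest '': all b's? Yes
Result: 1

1


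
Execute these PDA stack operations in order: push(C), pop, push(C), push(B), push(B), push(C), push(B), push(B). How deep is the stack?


Tracing stack operations:
  push(C) -> stack = [C], depth=1
  pop -> removed C, stack = [], depth=0
  push(C) -> stack = [C], depth=1
  push(B) -> stack = [C,B], depth=2
  push(B) -> stack = [C,B,B], depth=3
  push(C) -> stack = [C,B,B,C], depth=4
  push(B) -> stack = [C,B,B,C,B], depth=5
  push(B) -> stack = [C,B,B,C,B,B], depth=6
Final depth = 6

6


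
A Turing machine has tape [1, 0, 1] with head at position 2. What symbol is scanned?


Tape: [1, 0, 1]
Positions: 0 1 2
Values:    1 0 1
Head at position 2
tape[2] = 1

1


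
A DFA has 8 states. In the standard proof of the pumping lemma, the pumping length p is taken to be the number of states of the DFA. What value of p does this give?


Pumping lemma for regular languages (standard proof):
Take p = |Q|, the number of DFA states.
Any string of length >= |Q| passes through |Q|+1 states while reading its first |Q| symbols,
so by pigeonhole some state repeats, giving the loop that can be pumped.
Here |Q| = 8
Therefore the proof uses p = 8

8


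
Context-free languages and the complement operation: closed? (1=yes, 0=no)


CFL closure properties:
  Closed under: union, concatenation, Kleene star
  NOT closed under: intersection, complement
Operation 'complement' is in not-closed list -> No (not closed)

0


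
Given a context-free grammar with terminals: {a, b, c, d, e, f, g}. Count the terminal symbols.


Terminal symbols: a, b, c, d, e, f, g
Counting each: a (#1), b (#2), c (#3), d (#4), e (#5), f (#6), g (#7)
Total = 7

7


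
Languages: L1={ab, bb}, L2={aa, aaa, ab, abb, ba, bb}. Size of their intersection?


L1 = {ab, bb}
L2 = {aa, aaa, ab, abb, ba, bb}
Checking each string in L1 against L2:
  'ab': in L2? Yes
  'bb': in L2? Yes
Intersection = {ab, bb}
|L1 ∩ L2| = 2

2


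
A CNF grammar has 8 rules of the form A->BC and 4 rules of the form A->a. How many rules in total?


CNF allows two rule forms:
  A -> BC (binary): 8 rules
  A -> a (terminal): 4 rules
Total = 8 + 4 = 12

12


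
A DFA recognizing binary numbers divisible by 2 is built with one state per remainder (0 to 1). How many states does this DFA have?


Divisibility by 2 is tracked via the remainder mod 2: 0, 1, ..., 1
The construction assigns one state to each remainder
Number of remainders = 2

2


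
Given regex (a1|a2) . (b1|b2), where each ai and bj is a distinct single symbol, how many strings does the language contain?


First group: 2 alternatives
Second group: 2 alternatives
Concatenation: each choice from group 1 pairs with each from group 2
Total = 2 x 2 = 4

4


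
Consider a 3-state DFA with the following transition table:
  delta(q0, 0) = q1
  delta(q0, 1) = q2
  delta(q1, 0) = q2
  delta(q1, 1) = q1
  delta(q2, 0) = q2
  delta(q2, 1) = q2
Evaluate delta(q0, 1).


Looking up transition function:
delta(q0, 1) in the table
Row: q0, Column: 1
Result: q2

q2


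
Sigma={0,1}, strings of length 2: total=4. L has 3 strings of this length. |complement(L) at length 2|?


Alphabet: {0,1}
String length: 2
Total strings of length 2 = 2^2 = 4
Strings in L = 3
Complement = total - |L|
= 4 - 3
= 1

1


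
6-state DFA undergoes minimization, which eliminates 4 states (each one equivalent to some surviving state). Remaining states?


Original DFA: 6 states
Redundant states removed: 4
Minimized states = original - removed
= 6 - 4
= 2

2


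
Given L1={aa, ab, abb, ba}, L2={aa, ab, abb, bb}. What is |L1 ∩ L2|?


L1 = {aa, ab, abb, ba}
L2 = {aa, ab, abb, bb}
Checking each string in L1 against L2:
  'aa': in L2? Yes
  'ab': in L2? Yes
  'abb': in L2? Yes
  'ba': in L2? No
Intersection = {aa, ab, abb}
|L1 ∩ L2| = 3

3


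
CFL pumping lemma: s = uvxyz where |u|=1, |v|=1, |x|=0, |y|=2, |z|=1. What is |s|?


|s| = |u| + |v| + |x| + |y| + |z|
= 1 + 1 + 0 + 2 + 1
= 2 + 0 + 3
= 2 + 3
= 5

5


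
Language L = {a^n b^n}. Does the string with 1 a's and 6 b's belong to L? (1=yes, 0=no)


Language requires equal numbers of a's and b's
PDA pushes for each 'a', pops for each 'b'
Number of a's = 1
Number of b's = 6
1 != 6 -> Reject

0


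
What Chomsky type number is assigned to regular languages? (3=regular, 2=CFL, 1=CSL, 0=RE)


Chomsky hierarchy levels:
  Type 3: Regular (DFA/NFA/regex)
  Type 2: Context-free (PDA)
  Type 1: Context-sensitive
  Type 0: Recursively enumerable (TM)
'regular' corresponds to Type 3

3


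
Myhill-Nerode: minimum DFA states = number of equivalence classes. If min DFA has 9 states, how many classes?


Myhill-Nerode theorem:
Number of equivalence classes = number of states in minimal DFA
Minimal DFA states = 9
Therefore equivalence classes = 9

9


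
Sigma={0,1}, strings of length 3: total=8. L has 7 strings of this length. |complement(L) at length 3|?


Alphabet: {0,1}
String length: 3
Total strings of length 3 = 2^3 = 8
Strings in L = 7
Complement = total - |L|
= 8 - 7
= 1

1


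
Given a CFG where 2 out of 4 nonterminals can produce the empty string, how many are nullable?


Nonterminals: {S, A, B, C}
A nonterminal is nullable if it can derive epsilon
Counting nullable nonterminals: 2
Total nullable = 2

2


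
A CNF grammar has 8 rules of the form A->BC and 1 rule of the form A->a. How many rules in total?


CNF allows two rule forms:
  A -> BC (binary): 8 rules
  A -> a (terminal): 1 rule
Total = 8 + 1 = 9

9


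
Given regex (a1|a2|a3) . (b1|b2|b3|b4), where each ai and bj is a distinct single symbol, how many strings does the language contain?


First group: 3 alternatives
Second group: 4 alternatives
Concatenation: each choice from group 1 pairs with each from group 2
Total = 3 x 4 = 12

12


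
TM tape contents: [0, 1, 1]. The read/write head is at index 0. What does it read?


Tape: [0, 1, 1]
Positions: 0 1 2
Values:    0 1 1
Head at position 0
tape[0] = 0

0


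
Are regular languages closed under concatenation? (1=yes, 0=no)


Regular languages are closed under:
- Union (DFA product construction)
- Intersection (DFA product construction)
- Complement (swap accept/reject states)
- Concatenation (NFA construction)
- Kleene star (NFA construction)
concatenation is in this list
Therefore: closed

1


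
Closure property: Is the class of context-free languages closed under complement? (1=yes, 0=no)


CFL closure properties:
  Closed under: union, concatenation, Kleene star
  NOT closed under: intersection, complement
Operation 'complement' is in not-closed list -> No (not closed)

0


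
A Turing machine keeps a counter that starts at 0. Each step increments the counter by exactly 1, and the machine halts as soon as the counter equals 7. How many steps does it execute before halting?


Counter starts at 0. Counting sequence:
  Step 1: counter = 1
  Step 2: counter = 2
  Step 3: counter = 3
  Step 4: counter = 4
  Step 5: counter = 5
  Step 6: counter = 6
  Step 7: counter = 7
Counter reached 7 -> halt
Total steps = 7

7


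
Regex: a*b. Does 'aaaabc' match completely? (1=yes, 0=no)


Pattern: a*b
String: 'aaaabc'
Pattern requires: zero or more 'a's followed by exactly one 'b'
Found 4 leading 'a's
Remaining: 'bc'
Remaining is not 'b' -> no match
Result: 0

0


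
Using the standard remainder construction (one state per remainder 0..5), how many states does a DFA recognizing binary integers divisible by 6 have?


Divisibility by 6 is tracked via the remainder mod 6: 0, 1, ..., 5
The construction assigns one state to each remainder
Number of remainders = 6

6


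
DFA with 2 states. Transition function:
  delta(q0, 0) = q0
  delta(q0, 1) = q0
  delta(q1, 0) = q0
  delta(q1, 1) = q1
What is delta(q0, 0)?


Looking up transition function:
delta(q0, 0) in the table
Row: q0, Column: 0
Result: q0

q0


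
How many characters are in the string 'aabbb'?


String: 'aabbb'
Counting characters:
  'a' appears 2 time(s)
  'b' appears 3 time(s)
Total length = 2 + 3 = 5

5


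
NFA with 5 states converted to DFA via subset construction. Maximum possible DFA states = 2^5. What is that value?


NFA has 5 states
Subset construction: each DFA state = subset of NFA states
Maximum subsets = 2^5
2^5 = 32

32


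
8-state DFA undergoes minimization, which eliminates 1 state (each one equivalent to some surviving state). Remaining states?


Original DFA: 8 states
Redundant states removed: 1
Minimized states = original - removed
= 8 - 1
= 7

7


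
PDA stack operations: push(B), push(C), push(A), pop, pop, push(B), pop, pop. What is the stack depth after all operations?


Tracing stack operations:
  push(B) -> stack = [B], depth=1
  push(C) -> stack = [B,C], depth=2
  push(A) -> stack = [B,C,A], depth=3
  pop -> removed A, stack = [B,C], depth=2
  pop -> removed C, stack = [B], depth=1
  push(B) -> stack = [B,B], depth=2
  pop -> removed B, stack = [B], depth=1
  pop -> removed B, stack = [], depth=0
Final depth = 0

0


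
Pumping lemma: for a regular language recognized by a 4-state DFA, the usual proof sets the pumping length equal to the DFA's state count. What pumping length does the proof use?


Pumping lemma for regular languages (standard proof):
Take p = |Q|, the number of DFA states.
Any string of length >= |Q| passes through |Q|+1 states while reading its first |Q| symbols,
so by pigeonhole some state repeats, giving the loop that can be pumped.
Here |Q| = 4
Therefore the proof uses p = 4

4


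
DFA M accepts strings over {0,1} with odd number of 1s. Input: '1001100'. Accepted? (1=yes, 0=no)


DFA has 2 states: q_even (start, accept=no) and q_odd
Processing string '1001100' character by character:
  Position 0: read '1', 1-count=1 -> q_odd
  Position 1: read '0', 1-count=1 -> q_odd (no change)
  Position 2: read '0', 1-count=1 -> q_odd (no change)
  Position 3: read '1', 1-count=2 -> q_even
  Position 4: read '1', 1-count=3 -> q_odd
  Position 5: read '0', 1-count=3 -> q_odd (no change)
  Position 6: read '0', 1-count=3 -> q_odd (no change)
Final state: q_odd, total 1s = 3 (odd); the DFA requires an odd count -> accept

1


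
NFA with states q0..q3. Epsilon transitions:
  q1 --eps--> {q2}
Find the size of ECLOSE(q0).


Starting from q0
Initialize closure = {q0}
q0 has no outgoing epsilon transitions -> nothing to add
Final closure: {q0}
Size = 1

1


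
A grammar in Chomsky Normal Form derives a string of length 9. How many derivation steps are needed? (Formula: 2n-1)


Chomsky Normal Form derivation:
String length n = 9
Each step either:
  - Splits a nonterminal into two (n-1 such steps)
  - Converts a nonterminal to terminal (n such steps)
Total = (n-1) + n = 2n - 1
= 2(9) - 1
= 18 - 1
= 17

17


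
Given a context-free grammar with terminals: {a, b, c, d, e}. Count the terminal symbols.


Terminal symbols: a, b, c, d, e
Counting each: a (#1), b (#2), c (#3), d (#4), e (#5)
Total = 5

5


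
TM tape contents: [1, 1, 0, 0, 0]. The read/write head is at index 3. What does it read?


Tape: [1, 1, 0, 0, 0]
Positions: 0 1 2 3 4
Values:    1 1 0 0 0
Head at position 3
tape[3] = 0

0


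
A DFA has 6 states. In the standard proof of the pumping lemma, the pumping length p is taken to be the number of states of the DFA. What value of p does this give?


Pumping lemma for regular languages (standard proof):
Take p = |Q|, the number of DFA states.
Any string of length >= |Q| passes through |Q|+1 states while reading its first |Q| symbols,
so by pigeonhole some state repeats, giving the loop that can be pumped.
Here |Q| = 6
Therefore the proof uses p = 6

6


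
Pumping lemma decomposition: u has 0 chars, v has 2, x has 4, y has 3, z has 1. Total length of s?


|s| = |u| + |v| + |x| + |y| + |z|
= 0 + 2 + 4 + 3 + 1
= 2 + 4 + 4
= 6 + 4
= 10

10


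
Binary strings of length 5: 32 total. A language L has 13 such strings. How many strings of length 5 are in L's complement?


Alphabet: {0,1}
String length: 5
Total strings of length 5 = 2^5 = 32
Strings in L = 13
Complement = total - |L|
= 32 - 13
= 19

19


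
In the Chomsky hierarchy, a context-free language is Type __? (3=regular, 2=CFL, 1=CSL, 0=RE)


Chomsky hierarchy levels:
  Type 3: Regular (DFA/NFA/regex)
  Type 2: Context-free (PDA)
  Type 1: Context-sensitive
  Type 0: Recursively enumerable (TM)
'context-free' corresponds to Type 2

2


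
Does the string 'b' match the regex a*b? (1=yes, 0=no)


Pattern: a*b
String: 'b'
Pattern requires: zero or more 'a's followed by exactly one 'b'
Found 0 leading 'a's
Remaining: 'b'
Remaining is exactly 'b' -> match
Result: 1

1


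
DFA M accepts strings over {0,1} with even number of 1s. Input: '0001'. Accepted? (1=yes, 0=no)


DFA has 2 states: q_even (start, accept=yes) and q_odd
Processing string '0001' character by character:
  Position 0: read '0', 1-count=0 -> q_even (no change)
  Position 1: read '0', 1-count=0 -> q_even (no change)
  Position 2: read '0', 1-count=0 -> q_even (no change)
  Position 3: read '1', 1-count=1 -> q_odd
Final state: q_odd, total 1s = 1 (odd); the DFA requires an even count -> reject

0


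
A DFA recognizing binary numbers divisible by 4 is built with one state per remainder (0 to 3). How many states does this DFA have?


Divisibility by 4 is tracked via the remainder mod 4: 0, 1, ..., 3
The construction assigns one state to each remainder
Number of remainders = 4

4


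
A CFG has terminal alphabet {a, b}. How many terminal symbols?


Terminal symbols: a, b
Counting each: a (#1), b (#2)
Total = 2

2


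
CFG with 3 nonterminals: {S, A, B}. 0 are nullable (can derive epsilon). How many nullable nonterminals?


Nonterminals: {S, A, B}
A nonterminal is nullable if it can derive epsilon
Counting nullable nonterminals: 0
Total nullable = 0

0


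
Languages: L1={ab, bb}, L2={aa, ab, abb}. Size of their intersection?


L1 = {ab, bb}
L2 = {aa, ab, abb}
Checking each string in L1 against L2:
  'ab': in L2? Yes
  'bb': in L2? No
Intersection = {ab}
|L1 ∩ L2| = 1

1


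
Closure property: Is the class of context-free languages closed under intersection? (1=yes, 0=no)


CFL closure properties:
  Closed under: union, concatenation, Kleene star
  NOT closed under: intersection, complement
Operation 'intersection' is in not-closed list -> No (not closed)

0


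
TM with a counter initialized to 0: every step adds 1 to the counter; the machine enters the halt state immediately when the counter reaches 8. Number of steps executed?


Counter starts at 0. Counting sequence:
  Step 1: counter = 1
  Step 2: counter = 2
  Step 3: counter = 3
  Step 4: counter = 4
  Step 5: counter = 5
  Step 6: counter = 6
  Step 7: counter = 7
  Step 8: counter = 8
Counter reached 8 -> halt
Total steps = 8

8


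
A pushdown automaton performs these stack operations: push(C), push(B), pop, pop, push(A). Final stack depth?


Tracing stack operations:
  push(C) -> stack = [C], depth=1
  push(B) -> stack = [C,B], depth=2
  pop -> removed B, stack = [C], depth=1
  pop -> removed C, stack = [], depth=0
  push(A) -> stack = [A], depth=1
Final depth = 1

1


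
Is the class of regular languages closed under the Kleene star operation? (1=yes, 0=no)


Regular languages are closed under:
- Union (DFA product construction)
- Intersection (DFA product construction)
- Complement (swap accept/reject states)
- Concatenation (NFA construction)
- Kleene star (NFA construction)
Kleene star is in this list
Therefore: closed

1


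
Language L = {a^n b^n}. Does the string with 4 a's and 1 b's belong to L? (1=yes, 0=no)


Language requires equal numbers of a's and b's
PDA pushes for each 'a', pops for each 'b'
Number of a's = 4
Number of b's = 1
4 != 1 -> Reject

0


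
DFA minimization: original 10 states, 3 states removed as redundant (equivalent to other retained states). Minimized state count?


Original DFA: 10 states
Redundant states removed: 3
Minimized states = original - removed
= 10 - 3
= 7

7


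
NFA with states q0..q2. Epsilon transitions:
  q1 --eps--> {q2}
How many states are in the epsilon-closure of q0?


Starting from q0
Initialize closure = {q0}
q0 has no outgoing epsilon transitions -> nothing to add
Final closure: {q0}
Size = 1

1


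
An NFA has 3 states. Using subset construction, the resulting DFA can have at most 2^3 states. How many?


NFA has 3 states
Subset construction: each DFA state = subset of NFA states
Maximum subsets = 2^3
2^3 = 8

8


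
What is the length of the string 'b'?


String: 'b'
Counting characters:
  'b' appears 1 time(s)
Total length = 0 + 1 = 1

1


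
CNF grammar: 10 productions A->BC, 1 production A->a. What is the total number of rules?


CNF allows two rule forms:
  A -> BC (binary): 10 rules
  A -> a (terminal): 1 rule
Total = 10 + 1 = 11

11


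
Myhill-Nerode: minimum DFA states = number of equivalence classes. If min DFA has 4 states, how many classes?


Myhill-Nerode theorem:
Number of equivalence classes = number of states in minimal DFA
Minimal DFA states = 4
Therefore equivalence classes = 4

4


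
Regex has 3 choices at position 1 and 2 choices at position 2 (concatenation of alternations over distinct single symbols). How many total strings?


First group: 3 alternatives
Second group: 2 alternatives
Concatenation: each choice from group 1 pairs with each from group 2
Total = 3 x 2 = 6

6


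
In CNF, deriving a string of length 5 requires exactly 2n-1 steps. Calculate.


Chomsky Normal Form derivation:
String length n = 5
Each step either:
  - Splits a nonterminal into two (n-1 such steps)
  - Converts a nonterminal to terminal (n such steps)
Total = (n-1) + n = 2n - 1
= 2(5) - 1
= 10 - 1
= 9

9


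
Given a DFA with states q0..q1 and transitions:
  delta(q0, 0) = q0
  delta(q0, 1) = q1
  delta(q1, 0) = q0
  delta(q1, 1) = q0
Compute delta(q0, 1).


Looking up transition function:
delta(q0, 1) in the table
Row: q0, Column: 1
Result: q1

q1


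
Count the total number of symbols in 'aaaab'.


String: 'aaaab'
Counting characters:
  'a' appears 4 time(s)
  'b' appears 1 time(s)
Total length = 4 + 1 = 5

5


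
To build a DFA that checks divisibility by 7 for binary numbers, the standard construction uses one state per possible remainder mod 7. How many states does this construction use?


Divisibility by 7 is tracked via the remainder mod 7: 0, 1, ..., 6
The construction assigns one state to each remainder
Number of remainders = 7

7


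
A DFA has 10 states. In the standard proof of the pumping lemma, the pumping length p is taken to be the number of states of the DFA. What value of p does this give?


Pumping lemma for regular languages (standard proof):
Take p = |Q|, the number of DFA states.
Any string of length >= |Q| passes through |Q|+1 states while reading its first |Q| symbols,
so by pigeonhole some state repeats, giving the loop that can be pumped.
Here |Q| = 10
Therefore the proof uses p = 10

10


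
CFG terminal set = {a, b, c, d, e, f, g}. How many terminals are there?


Terminal symbols: a, b, c, d, e, f, g
Counting each: a (#1), b (#2), c (#3), d (#4), e (#5), f (#6), g (#7)
Total = 7

7


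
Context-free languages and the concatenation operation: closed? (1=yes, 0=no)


CFL closure properties:
  Closed under: union, concatenation, Kleene star
  NOT closed under: intersection, complement
Operation 'concatenation' is in closed list -> Yes (closed)

1


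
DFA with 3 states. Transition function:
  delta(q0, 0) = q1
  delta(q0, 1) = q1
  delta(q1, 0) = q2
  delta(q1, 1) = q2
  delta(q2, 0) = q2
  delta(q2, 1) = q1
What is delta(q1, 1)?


Looking up transition function:
delta(q1, 1) in the table
Row: q1, Column: 1
Result: q2

q2


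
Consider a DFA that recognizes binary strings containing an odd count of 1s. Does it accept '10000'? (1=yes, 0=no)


DFA has 2 states: q_even (start, accept=no) and q_odd
Processing string '10000' character by character:
  Position 0: read '1', 1-count=1 -> q_odd
  Position 1: read '0', 1-count=1 -> q_odd (no change)
  Position 2: read '0', 1-count=1 -> q_odd (no change)
  Position 3: read '0', 1-count=1 -> q_odd (no change)
  Position 4: read '0', 1-count=1 -> q_odd (no change)
Final state: q_odd, total 1s = 1 (odd); the DFA requires an odd count -> accept

1


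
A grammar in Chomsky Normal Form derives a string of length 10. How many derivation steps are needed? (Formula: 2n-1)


Chomsky Normal Form derivation:
String length n = 10
Each step either:
  - Splits a nonterminal into two (n-1 such steps)
  - Converts a nonterminal to terminal (n such steps)
Total = (n-1) + n = 2n - 1
= 2(10) - 1
= 20 - 1
= 19

19


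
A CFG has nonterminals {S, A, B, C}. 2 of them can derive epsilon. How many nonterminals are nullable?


Nonterminals: {S, A, B, C}
A nonterminal is nullable if it can derive epsilon
Counting nullable nonterminals: 2
Total nullable = 2

2


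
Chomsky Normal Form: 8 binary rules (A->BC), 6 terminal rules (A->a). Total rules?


CNF allows two rule forms:
  A -> BC (binary): 8 rules
  A -> a (terminal): 6 rules
Total = 8 + 6 = 14

14


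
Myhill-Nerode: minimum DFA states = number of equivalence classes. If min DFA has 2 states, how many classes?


Myhill-Nerode theorem:
Number of equivalence classes = number of states in minimal DFA
Minimal DFA states = 2
Therefore equivalence classes = 2

2


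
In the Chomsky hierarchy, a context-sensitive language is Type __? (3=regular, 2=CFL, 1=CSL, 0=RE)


Chomsky hierarchy levels:
  Type 3: Regular (DFA/NFA/regex)
  Type 2: Context-free (PDA)
  Type 1: Context-sensitive
  Type 0: Recursively enumerable (TM)
'context-sensitive' corresponds to Type 1

1


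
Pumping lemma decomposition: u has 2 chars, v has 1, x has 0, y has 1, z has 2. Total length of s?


|s| = |u| + |v| + |x| + |y| + |z|
= 2 + 1 + 0 + 1 + 2
= 3 + 0 + 3
= 3 + 3
= 6

6


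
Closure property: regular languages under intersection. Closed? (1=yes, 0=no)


Regular languages are closed under:
- Union (DFA product construction)
- Intersection (DFA product construction)
- Complement (swap accept/reject states)
- Concatenation (NFA construction)
- Kleene star (NFA construction)
intersection is in this list
Therefore: closed

1


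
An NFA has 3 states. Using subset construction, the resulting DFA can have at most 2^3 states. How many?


NFA has 3 states
Subset construction: each DFA state = subset of NFA states
Maximum subsets = 2^3
2^3 = 8

8


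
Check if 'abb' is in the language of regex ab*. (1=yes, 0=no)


Pattern: ab*
String: 'abb'
Pattern requires: exactly one 'a' followed by zero or more 'b's
First char is 'a' -> OK
Rest 'bb': all b's? Yes
Result: 1

1


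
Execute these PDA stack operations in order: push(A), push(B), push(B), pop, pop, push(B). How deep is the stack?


Tracing stack operations:
  push(A) -> stack = [A], depth=1
  push(B) -> stack = [A,B], depth=2
  push(B) -> stack = [A,B,B], depth=3
  pop -> removed B, stack = [A,B], depth=2
  pop -> removed B, stack = [A], depth=1
  push(B) -> stack = [A,B], depth=2
Final depth = 2

2


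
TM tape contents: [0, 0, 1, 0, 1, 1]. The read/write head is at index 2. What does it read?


Tape: [0, 0, 1, 0, 1, 1]
Positions: 0 1 2 3 4 5
Values:    0 0 1 0 1 1
Head at position 2
tape[2] = 1

1


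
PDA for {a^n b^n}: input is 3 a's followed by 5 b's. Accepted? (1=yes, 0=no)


Language requires equal numbers of a's and b's
PDA pushes for each 'a', pops for each 'b'
Number of a's = 3
Number of b's = 5
3 != 5 -> Reject

0


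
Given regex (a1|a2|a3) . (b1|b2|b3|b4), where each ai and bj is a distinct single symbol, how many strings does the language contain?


First group: 3 alternatives
Second group: 4 alternatives
Concatenation: each choice from group 1 pairs with each from group 2
Total = 3 x 4 = 12

12


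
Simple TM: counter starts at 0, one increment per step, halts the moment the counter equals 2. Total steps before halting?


Counter starts at 0. Counting sequence:
  Step 1: counter = 1
  Step 2: counter = 2
Counter reached 2 -> halt
Total steps = 2

2


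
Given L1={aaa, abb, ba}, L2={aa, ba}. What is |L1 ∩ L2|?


L1 = {aaa, abb, ba}
L2 = {aa, ba}
Checking each string in L1 against L2:
  'aaa': in L2? No
  'abb': in L2? No
  'ba': in L2? Yes
Intersection = {ba}
|L1 ∩ L2| = 1

1


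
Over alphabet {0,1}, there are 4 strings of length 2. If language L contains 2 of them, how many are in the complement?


Alphabet: {0,1}
String length: 2
Total strings of length 2 = 2^2 = 4
Strings in L = 2
Complement = total - |L|
= 4 - 2
= 2

2


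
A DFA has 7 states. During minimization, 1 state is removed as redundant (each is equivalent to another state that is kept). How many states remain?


Original DFA: 7 states
Redundant states removed: 1
Minimized states = original - removed
= 7 - 1
= 6

6


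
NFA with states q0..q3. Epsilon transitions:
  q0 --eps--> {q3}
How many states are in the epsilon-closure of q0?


Starting from q0
Initialize closure = {q0}
Follow epsilon from q0 -> add q3
Final closure: {q0, q3}
Size = 2

2


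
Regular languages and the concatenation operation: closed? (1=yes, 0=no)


Regular languages are closed under all standard operations:
- Union: Yes (product construction)
- Intersection: Yes (product construction)
- Complement: Yes (swap accept/reject)
- Concatenation: Yes (NFA construction)
Operation: concatenation -> Closed

1


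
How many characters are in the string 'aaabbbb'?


String: 'aaabbbb'
Counting characters:
  'a' appears 3 time(s)
  'b' appears 4 time(s)
Total length = 3 + 4 = 7

7


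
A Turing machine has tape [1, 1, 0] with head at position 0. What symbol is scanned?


Tape: [1, 1, 0]
Positions: 0 1 2
Values:    1 1 0
Head at position 0
tape[0] = 1

1


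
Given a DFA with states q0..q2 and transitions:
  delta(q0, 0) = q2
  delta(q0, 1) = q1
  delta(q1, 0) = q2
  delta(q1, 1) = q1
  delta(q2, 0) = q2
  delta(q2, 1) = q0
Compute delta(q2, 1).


Looking up transition function:
delta(q2, 1) in the table
Row: q2, Column: 1
Result: q0

q0


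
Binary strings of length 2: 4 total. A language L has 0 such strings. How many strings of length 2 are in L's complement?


Alphabet: {0,1}
String length: 2
Total strings of length 2 = 2^2 = 4
Strings in L = 0
Complement = total - |L|
= 4 - 0
= 4

4


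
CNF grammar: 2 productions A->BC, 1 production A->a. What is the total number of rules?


CNF allows two rule forms:
  A -> BC (binary): 2 rules
  A -> a (terminal): 1 rule
Total = 2 + 1 = 3

3


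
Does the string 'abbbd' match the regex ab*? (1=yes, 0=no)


Pattern: ab*
String: 'abbbd'
Pattern requires: exactly one 'a' followed by zero or more 'b's
First char is 'a' -> OK
Rest 'bbbd': all b's? No
Result: 0

0


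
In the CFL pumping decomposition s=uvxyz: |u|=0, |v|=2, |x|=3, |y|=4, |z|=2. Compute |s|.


|s| = |u| + |v| + |x| + |y| + |z|
= 0 + 2 + 3 + 4 + 2
= 2 + 3 + 6
= 5 + 6
= 11

11


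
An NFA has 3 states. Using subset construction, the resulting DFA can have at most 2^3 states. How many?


NFA has 3 states
Subset construction: each DFA state = subset of NFA states
Maximum subsets = 2^3
2^3 = 8

8


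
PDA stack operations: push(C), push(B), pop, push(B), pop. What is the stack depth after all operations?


Tracing stack operations:
  push(C) -> stack = [C], depth=1
  push(B) -> stack = [C,B], depth=2
  pop -> removed B, stack = [C], depth=1
  push(B) -> stack = [C,B], depth=2
  pop -> removed B, stack = [C], depth=1
Final depth = 1

1


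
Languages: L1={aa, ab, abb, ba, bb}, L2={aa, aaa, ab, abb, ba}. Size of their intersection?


L1 = {aa, ab, abb, ba, bb}
L2 = {aa, aaa, ab, abb, ba}
Checking each string in L1 against L2:
  'aa': in L2? Yes
  'ab': in L2? Yes
  'abb': in L2? Yes
  'ba': in L2? Yes
  'bb': in L2? No
Intersection = {aa, ab, abb, ba}
|L1 ∩ L2| = 4

4


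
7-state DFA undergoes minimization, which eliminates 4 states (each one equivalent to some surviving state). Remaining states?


Original DFA: 7 states
Redundant states removed: 4
Minimized states = original - removed
= 7 - 4
= 3

3


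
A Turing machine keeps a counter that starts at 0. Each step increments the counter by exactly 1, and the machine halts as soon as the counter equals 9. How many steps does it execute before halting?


Counter starts at 0. Counting sequence:
  Step 1: counter = 1
  Step 2: counter = 2
  Step 3: counter = 3
  Step 4: counter = 4
  Step 5: counter = 5
  Step 6: counter = 6
  ...
  Step 9: counter = 9
Counter reached 9 -> halt
Total steps = 9

9


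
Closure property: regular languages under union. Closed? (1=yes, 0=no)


Regular languages are closed under:
- Union (DFA product construction)
- Intersection (DFA product construction)
- Complement (swap accept/reject states)
- Concatenation (NFA construction)
- Kleene star (NFA construction)
union is in this list
Therefore: closed

1


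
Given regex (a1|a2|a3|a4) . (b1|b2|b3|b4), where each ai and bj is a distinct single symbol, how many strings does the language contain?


First group: 4 alternatives
Second group: 4 alternatives
Concatenation: each choice from group 1 pairs with each from group 2
Total = 4 x 4 = 16

16


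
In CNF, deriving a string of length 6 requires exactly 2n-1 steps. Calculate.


Chomsky Normal Form derivation:
String length n = 6
Each step either:
  - Splits a nonterminal into two (n-1 such steps)
  - Converts a nonterminal to terminal (n such steps)
Total = (n-1) + n = 2n - 1
= 2(6) - 1
= 12 - 1
= 11

11


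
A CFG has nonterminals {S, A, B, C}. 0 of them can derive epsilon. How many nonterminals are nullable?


Nonterminals: {S, A, B, C}
A nonterminal is nullable if it can derive epsilon
Counting nullable nonterminals: 0
Total nullable = 0

0


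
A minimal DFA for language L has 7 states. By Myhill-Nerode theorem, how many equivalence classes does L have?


Myhill-Nerode theorem:
Number of equivalence classes = number of states in minimal DFA
Minimal DFA states = 7
Therefore equivalence classes = 7

7


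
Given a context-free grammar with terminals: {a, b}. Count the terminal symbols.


Terminal symbols: a, b
Counting each: a (#1), b (#2)
Total = 2

2


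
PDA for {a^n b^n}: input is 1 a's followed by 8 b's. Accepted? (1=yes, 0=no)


Language requires equal numbers of a's and b's
PDA pushes for each 'a', pops for each 'b'
Number of a's = 1
Number of b's = 8
1 != 8 -> Reject

0


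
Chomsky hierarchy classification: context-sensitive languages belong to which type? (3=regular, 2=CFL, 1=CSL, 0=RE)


Chomsky hierarchy levels:
  Type 3: Regular (DFA/NFA/regex)
  Type 2: Context-free (PDA)
  Type 1: Context-sensitive
  Type 0: Recursively enumerable (TM)
'context-sensitive' corresponds to Type 1

1


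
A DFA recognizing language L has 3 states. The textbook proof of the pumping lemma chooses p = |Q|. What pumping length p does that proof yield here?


Pumping lemma for regular languages (standard proof):
Take p = |Q|, the number of DFA states.
Any string of length >= |Q| passes through |Q|+1 states while reading its first |Q| symbols,
so by pigeonhole some state repeats, giving the loop that can be pumped.
Here |Q| = 3
Therefore the proof uses p = 3

3


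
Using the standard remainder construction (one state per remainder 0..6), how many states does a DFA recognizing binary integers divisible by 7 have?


Divisibility by 7 is tracked via the remainder mod 7: 0, 1, ..., 6
The construction assigns one state to each remainder
Number of remainders = 7

7


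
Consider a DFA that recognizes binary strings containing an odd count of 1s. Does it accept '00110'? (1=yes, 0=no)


DFA has 2 states: q_even (start, accept=no) and q_odd
Processing string '00110' character by character:
  Position 0: read '0', 1-count=0 -> q_even (no change)
  Position 1: read '0', 1-count=0 -> q_even (no change)
  Position 2: read '1', 1-count=1 -> q_odd
  Position 3: read '1', 1-count=2 -> q_even
  Position 4: read '0', 1-count=2 -> q_even (no change)
Final state: q_even, total 1s = 2 (even); the DFA requires an odd count -> reject

0


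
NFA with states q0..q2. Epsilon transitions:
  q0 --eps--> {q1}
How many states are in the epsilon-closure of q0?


Starting from q0
Initialize closure = {q0}
Follow epsilon from q0 -> add q1
Final closure: {q0, q1}
Size = 2

2


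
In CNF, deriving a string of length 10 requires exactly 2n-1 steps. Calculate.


Chomsky Normal Form derivation:
String length n = 10
Each step either:
  - Splits a nonterminal into two (n-1 such steps)
  - Converts a nonterminal to terminal (n such steps)
Total = (n-1) + n = 2n - 1
= 2(10) - 1
= 20 - 1
= 19

19


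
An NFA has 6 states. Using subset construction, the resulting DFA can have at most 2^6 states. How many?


NFA has 6 states
Subset construction: each DFA state = subset of NFA states
Maximum subsets = 2^6
2^6 = 64

64


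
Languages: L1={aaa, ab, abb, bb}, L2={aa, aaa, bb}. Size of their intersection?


L1 = {aaa, ab, abb, bb}
L2 = {aa, aaa, bb}
Checking each string in L1 against L2:
  'aaa': in L2? Yes
  'ab': in L2? No
  'abb': in L2? No
  'bb': in L2? Yes
Intersection = {aaa, bb}
|L1 ∩ L2| = 2

2


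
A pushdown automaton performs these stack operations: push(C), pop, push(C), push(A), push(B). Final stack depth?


Tracing stack operations:
  push(C) -> stack = [C], depth=1
  pop -> removed C, stack = [], depth=0
  push(C) -> stack = [C], depth=1
  push(A) -> stack = [C,A], depth=2
  push(B) -> stack = [C,A,B], depth=3
Final depth = 3

3


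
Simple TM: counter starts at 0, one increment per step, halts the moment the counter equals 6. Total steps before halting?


Counter starts at 0. Counting sequence:
  Step 1: counter = 1
  Step 2: counter = 2
  Step 3: counter = 3
  Step 4: counter = 4
  Step 5: counter = 5
  Step 6: counter = 6
Counter reached 6 -> halt
Total steps = 6

6


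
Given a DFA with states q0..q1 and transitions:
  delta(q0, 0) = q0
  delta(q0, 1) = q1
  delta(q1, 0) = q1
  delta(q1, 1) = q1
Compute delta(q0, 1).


Looking up transition function:
delta(q0, 1) in the table
Row: q0, Column: 1
Result: q1

q1


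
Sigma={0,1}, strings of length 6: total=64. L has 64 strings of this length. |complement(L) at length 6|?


Alphabet: {0,1}
String length: 6
Total strings of length 6 = 2^6 = 64
Strings in L = 64
Complement = total - |L|
= 64 - 64
= 0

0


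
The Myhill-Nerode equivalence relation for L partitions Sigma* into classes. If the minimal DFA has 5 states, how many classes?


Myhill-Nerode theorem:
Number of equivalence classes = number of states in minimal DFA
Minimal DFA states = 5
Therefore equivalence classes = 5

5


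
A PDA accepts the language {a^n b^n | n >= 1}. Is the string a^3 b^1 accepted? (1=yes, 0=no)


Language requires equal numbers of a's and b's
PDA pushes for each 'a', pops for each 'b'
Number of a's = 3
Number of b's = 1
3 != 1 -> Reject

0


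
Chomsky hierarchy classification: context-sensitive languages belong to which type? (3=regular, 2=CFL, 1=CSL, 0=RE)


Chomsky hierarchy levels:
  Type 3: Regular (DFA/NFA/regex)
  Type 2: Context-free (PDA)
  Type 1: Context-sensitive
  Type 0: Recursively enumerable (TM)
'context-sensitive' corresponds to Type 1

1


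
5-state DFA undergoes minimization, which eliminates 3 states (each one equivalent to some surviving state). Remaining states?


Original DFA: 5 states
Redundant states removed: 3
Minimized states = original - removed
= 5 - 3
= 2

2


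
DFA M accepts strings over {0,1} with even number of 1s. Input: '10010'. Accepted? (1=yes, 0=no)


DFA has 2 states: q_even (start, accept=yes) and q_odd
Processing string '10010' character by character:
  Position 0: read '1', 1-count=1 -> q_odd
  Position 1: read '0', 1-count=1 -> q_odd (no change)
  Position 2: read '0', 1-count=1 -> q_odd (no change)
  Position 3: read '1', 1-count=2 -> q_even
  Position 4: read '0', 1-count=2 -> q_even (no change)
Final state: q_even, total 1s = 2 (even); the DFA requires an even count -> accept

1


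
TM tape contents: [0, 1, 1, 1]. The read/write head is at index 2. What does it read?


Tape: [0, 1, 1, 1]
Positions: 0 1 2 3
Values:    0 1 1 1
Head at position 2
tape[2] = 1

1


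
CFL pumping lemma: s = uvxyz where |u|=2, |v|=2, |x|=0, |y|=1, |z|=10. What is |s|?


|s| = |u| + |v| + |x| + |y| + |z|
= 2 + 2 + 0 + 1 + 10
= 4 + 0 + 11
= 4 + 11
= 15

15


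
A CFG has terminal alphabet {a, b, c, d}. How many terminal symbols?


Terminal symbols: a, b, c, d
Counting each: a (#1), b (#2), c (#3), d (#4)
Total = 4

4


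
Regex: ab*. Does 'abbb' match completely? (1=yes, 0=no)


Pattern: ab*
String: 'abbb'
Pattern requires: exactly one 'a' followed by zero or more 'b's
First char is 'a' -> OK
Rest 'bbb': all b's? Yes
Result: 1

1


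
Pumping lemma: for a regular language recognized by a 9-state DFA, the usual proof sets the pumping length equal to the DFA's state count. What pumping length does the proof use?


Pumping lemma for regular languages (standard proof):
Take p = |Q|, the number of DFA states.
Any string of length >= |Q| passes through |Q|+1 states while reading its first |Q| symbols,
so by pigeonhole some state repeats, giving the loop that can be pumped.
Here |Q| = 9
Therefore the proof uses p = 9

9
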